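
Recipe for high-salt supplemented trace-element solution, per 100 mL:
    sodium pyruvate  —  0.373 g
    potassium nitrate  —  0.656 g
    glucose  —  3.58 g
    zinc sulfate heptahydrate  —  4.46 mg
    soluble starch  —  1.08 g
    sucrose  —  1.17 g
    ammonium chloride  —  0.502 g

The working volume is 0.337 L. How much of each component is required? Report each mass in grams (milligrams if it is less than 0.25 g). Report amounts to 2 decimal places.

sodium pyruvate 1.26 g; potassium nitrate 2.21 g; glucose 12.06 g; zinc sulfate heptahydrate 15.03 mg; soluble starch 3.64 g; sucrose 3.94 g; ammonium chloride 1.69 g

Scale factor = 337 mL / 100 mL = 3.37.
sodium pyruvate: 0.373 g × (337 mL / 100 mL) = 1.26 g
potassium nitrate: 0.656 g × (337 mL / 100 mL) = 2.21 g
glucose: 3.58 g × (337 mL / 100 mL) = 12.06 g
zinc sulfate heptahydrate: 4.46 mg × (337 mL / 100 mL) = 15.03 mg
soluble starch: 1.08 g × (337 mL / 100 mL) = 3.64 g
sucrose: 1.17 g × (337 mL / 100 mL) = 3.94 g
ammonium chloride: 0.502 g × (337 mL / 100 mL) = 1.69 g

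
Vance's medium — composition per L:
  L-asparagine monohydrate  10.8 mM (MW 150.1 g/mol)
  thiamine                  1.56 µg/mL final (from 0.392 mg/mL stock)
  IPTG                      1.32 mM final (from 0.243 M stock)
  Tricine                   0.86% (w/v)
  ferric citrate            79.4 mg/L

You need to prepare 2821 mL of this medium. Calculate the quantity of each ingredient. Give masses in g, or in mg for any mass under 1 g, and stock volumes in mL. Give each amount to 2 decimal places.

Target volume = 2821 mL = 2.821 L.
L-asparagine monohydrate: 10.8 mmol/L × 150.1 g/mol × 2.821 L ÷ 1000 = 4.57 g
thiamine: dilute stock: 1.56 µg/mL × 2821 mL ÷ 392 µg/mL = 11.23 mL
IPTG: dilute stock: 1.32 mM × 2821 mL ÷ 243 mM = 15.32 mL
Tricine: 0.86% w/v = 8.6 g/L → 8.6 × 2.821 L = 24.26 g
ferric citrate: 79.4 mg/L × 2.821 L = 223.99 mg

L-asparagine monohydrate 4.57 g; thiamine 11.23 mL; IPTG 15.32 mL; Tricine 24.26 g; ferric citrate 223.99 mg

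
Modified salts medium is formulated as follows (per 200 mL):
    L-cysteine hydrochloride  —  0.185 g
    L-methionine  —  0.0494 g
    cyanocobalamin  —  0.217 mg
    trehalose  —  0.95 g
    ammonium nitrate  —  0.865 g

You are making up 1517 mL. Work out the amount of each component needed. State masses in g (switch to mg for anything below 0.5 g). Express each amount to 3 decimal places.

L-cysteine hydrochloride 1.403 g; L-methionine 374.699 mg; cyanocobalamin 1.646 mg; trehalose 7.206 g; ammonium nitrate 6.561 g

Scale factor = 1517 mL / 200 mL = 7.585.
L-cysteine hydrochloride: 0.185 g × (1517 mL / 200 mL) = 1.403 g
L-methionine: 0.0494 g × (1517 mL / 200 mL) = 0.374699 g = 374.699 mg
cyanocobalamin: 0.217 mg × (1517 mL / 200 mL) = 1.646 mg
trehalose: 0.95 g × (1517 mL / 200 mL) = 7.206 g
ammonium nitrate: 0.865 g × (1517 mL / 200 mL) = 6.561 g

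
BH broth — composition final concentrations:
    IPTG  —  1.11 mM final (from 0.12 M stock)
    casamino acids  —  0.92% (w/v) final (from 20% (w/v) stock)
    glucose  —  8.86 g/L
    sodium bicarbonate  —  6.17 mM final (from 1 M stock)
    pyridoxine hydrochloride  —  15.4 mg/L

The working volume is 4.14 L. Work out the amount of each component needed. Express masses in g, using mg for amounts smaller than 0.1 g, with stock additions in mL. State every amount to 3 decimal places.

IPTG 38.295 mL; casamino acids 190.440 mL; glucose 36.680 g; sodium bicarbonate 25.544 mL; pyridoxine hydrochloride 63.756 mg

Working volume: 4.14 L.
IPTG: C1V1 = C2V2 → 1.11 mM × 4140 mL ÷ 120 mM = 38.295 mL
casamino acids: V = C2·V2/C1 = 0.92% ÷ 20% × 4140 mL = 190.440 mL
glucose: 8.86 g/L × 4.14 L = 36.680 g
sodium bicarbonate: V = C2·V2/C1 = 6.17 mM × 4140 mL ÷ 1000 mM = 25.544 mL
pyridoxine hydrochloride: 15.4 mg/L × 4.14 L = 63.756 mg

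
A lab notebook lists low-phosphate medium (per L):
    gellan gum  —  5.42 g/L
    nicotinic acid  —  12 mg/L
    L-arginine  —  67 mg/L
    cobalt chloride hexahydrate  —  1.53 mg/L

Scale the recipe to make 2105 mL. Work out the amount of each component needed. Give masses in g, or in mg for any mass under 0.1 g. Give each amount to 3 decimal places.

gellan gum 11.409 g; nicotinic acid 25.260 mg; L-arginine 0.141 g; cobalt chloride hexahydrate 3.221 mg

Working volume: 2105 mL = 2.105 L.
gellan gum: 5.42 g/L × 2.105 L = 11.409 g
nicotinic acid: 12 mg/L × 2.105 L = 25.260 mg
L-arginine: 67 mg/L × 2.105 L = 141.035 mg = 0.141 g
cobalt chloride hexahydrate: 1.53 mg/L × 2.105 L = 3.221 mg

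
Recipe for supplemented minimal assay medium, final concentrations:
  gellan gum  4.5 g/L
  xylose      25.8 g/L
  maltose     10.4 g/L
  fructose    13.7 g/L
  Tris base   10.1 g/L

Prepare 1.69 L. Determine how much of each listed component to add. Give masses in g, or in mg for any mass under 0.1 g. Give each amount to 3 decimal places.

gellan gum 7.605 g; xylose 43.602 g; maltose 17.576 g; fructose 23.153 g; Tris base 17.069 g

Working volume: 1.69 L.
gellan gum: 4.5 g/L × 1.69 L = 7.605 g
xylose: 25.8 g/L × 1.69 L = 43.602 g
maltose: 10.4 g/L × 1.69 L = 17.576 g
fructose: 13.7 g/L × 1.69 L = 23.153 g
Tris base: 10.1 g/L × 1.69 L = 17.069 g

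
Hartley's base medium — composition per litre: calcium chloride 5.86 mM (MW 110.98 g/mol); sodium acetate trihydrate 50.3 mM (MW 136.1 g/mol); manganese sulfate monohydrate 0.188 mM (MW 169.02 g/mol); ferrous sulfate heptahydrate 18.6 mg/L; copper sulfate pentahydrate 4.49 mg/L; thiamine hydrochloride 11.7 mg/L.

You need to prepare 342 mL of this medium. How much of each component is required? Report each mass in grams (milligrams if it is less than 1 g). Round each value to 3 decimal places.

Working volume: 342 mL = 0.342 L.
calcium chloride: 5.86 mmol/L × 110.98 mg/mmol × 0.342 L = 222.417 mg
sodium acetate trihydrate: 50.3 mmol/L × 136.1 g/mol × 0.342 L ÷ 1000 = 2.341 g
manganese sulfate monohydrate: 0.188 mmol/L × 169.02 mg/mmol × 0.342 L = 10.867 mg
ferrous sulfate heptahydrate: 18.6 mg/L × 0.342 L = 6.361 mg
copper sulfate pentahydrate: 4.49 mg/L × 0.342 L = 1.536 mg
thiamine hydrochloride: 11.7 mg/L × 0.342 L = 4.001 mg

calcium chloride 222.417 mg; sodium acetate trihydrate 2.341 g; manganese sulfate monohydrate 10.867 mg; ferrous sulfate heptahydrate 6.361 mg; copper sulfate pentahydrate 1.536 mg; thiamine hydrochloride 4.001 mg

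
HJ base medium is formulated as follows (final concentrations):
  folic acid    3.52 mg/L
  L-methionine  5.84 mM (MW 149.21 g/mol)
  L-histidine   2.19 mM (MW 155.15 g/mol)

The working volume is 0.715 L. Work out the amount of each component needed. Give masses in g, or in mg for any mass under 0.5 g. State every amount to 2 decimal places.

folic acid 2.52 mg; L-methionine 0.62 g; L-histidine 242.94 mg

Scale factor relative to 1 L: 0.715.
folic acid: 3.52 mg/L × 0.715 L = 2.52 mg
L-methionine: 5.84 mmol/L × 149.21 g/mol × 0.715 L ÷ 1000 = 0.62 g
L-histidine: 2.19 mmol/L × 155.15 mg/mmol × 0.715 L = 242.94 mg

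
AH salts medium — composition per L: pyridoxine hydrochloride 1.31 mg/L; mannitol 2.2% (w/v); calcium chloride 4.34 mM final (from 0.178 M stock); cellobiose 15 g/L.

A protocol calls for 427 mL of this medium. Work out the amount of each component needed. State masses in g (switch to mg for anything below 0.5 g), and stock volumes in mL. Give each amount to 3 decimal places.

pyridoxine hydrochloride 0.559 mg; mannitol 9.394 g; calcium chloride 10.411 mL; cellobiose 6.405 g

Scale factor relative to 1 L: 0.427.
pyridoxine hydrochloride: 1.31 mg/L × 0.427 L = 0.559 mg
mannitol: 2.2% w/v = 22 g/L → 22 × 0.427 L = 9.394 g
calcium chloride: C1V1 = C2V2 → 4.34 mM × 427 mL ÷ 178 mM = 10.411 mL
cellobiose: 15 g/L × 0.427 L = 6.405 g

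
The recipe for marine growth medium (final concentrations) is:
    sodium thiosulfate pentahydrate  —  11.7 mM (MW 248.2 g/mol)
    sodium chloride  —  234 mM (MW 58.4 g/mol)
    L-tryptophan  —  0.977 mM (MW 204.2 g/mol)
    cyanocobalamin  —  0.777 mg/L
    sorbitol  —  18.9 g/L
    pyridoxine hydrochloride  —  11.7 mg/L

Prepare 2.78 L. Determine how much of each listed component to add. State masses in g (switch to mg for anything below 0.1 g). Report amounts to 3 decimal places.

sodium thiosulfate pentahydrate 8.073 g; sodium chloride 37.990 g; L-tryptophan 0.555 g; cyanocobalamin 2.160 mg; sorbitol 52.542 g; pyridoxine hydrochloride 32.526 mg

Scale factor relative to 1 L: 2.78.
sodium thiosulfate pentahydrate: 11.7 mmol/L × 248.2 g/mol × 2.78 L ÷ 1000 = 8.073 g
sodium chloride: 234 mmol/L × 58.4 g/mol × 2.78 L ÷ 1000 = 37.990 g
L-tryptophan: 0.977 mmol/L × 204.2 g/mol × 2.78 L ÷ 1000 = 0.555 g
cyanocobalamin: 0.777 mg/L × 2.78 L = 2.160 mg
sorbitol: 18.9 g/L × 2.78 L = 52.542 g
pyridoxine hydrochloride: 11.7 mg/L × 2.78 L = 32.526 mg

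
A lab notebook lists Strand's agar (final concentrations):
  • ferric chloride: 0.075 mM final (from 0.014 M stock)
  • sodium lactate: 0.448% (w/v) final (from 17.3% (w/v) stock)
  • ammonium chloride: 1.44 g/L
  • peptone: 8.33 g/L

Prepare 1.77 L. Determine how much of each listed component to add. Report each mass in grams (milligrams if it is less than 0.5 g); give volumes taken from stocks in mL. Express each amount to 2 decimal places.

Working volume: 1.77 L.
ferric chloride: V = C2·V2/C1 = 0.075 mM × 1770 mL ÷ 14 mM = 9.48 mL
sodium lactate: V = C2·V2/C1 = 0.448% ÷ 17.3% × 1770 mL = 45.84 mL
ammonium chloride: 1.44 g/L × 1.77 L = 2.55 g
peptone: 8.33 g/L × 1.77 L = 14.74 g

ferric chloride 9.48 mL; sodium lactate 45.84 mL; ammonium chloride 2.55 g; peptone 14.74 g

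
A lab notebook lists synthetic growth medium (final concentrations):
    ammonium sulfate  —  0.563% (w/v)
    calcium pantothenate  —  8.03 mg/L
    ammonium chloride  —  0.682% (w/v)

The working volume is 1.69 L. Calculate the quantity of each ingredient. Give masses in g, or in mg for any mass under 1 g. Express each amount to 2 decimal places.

Working volume: 1.69 L.
ammonium sulfate: 0.563 g per 100 mL × 1690 mL ÷ 100 = 9.51 g
calcium pantothenate: 8.03 mg/L × 1.69 L = 13.57 mg
ammonium chloride: 0.682 g per 100 mL × 1690 mL ÷ 100 = 11.53 g

ammonium sulfate 9.51 g; calcium pantothenate 13.57 mg; ammonium chloride 11.53 g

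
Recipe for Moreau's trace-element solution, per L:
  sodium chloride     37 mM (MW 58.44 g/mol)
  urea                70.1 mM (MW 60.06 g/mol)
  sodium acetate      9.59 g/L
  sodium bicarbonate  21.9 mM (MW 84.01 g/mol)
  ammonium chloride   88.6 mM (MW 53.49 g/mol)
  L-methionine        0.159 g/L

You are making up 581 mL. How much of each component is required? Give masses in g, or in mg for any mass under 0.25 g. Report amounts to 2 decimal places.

Scale factor relative to 1 L: 0.581.
sodium chloride: 37 mmol/L × 58.44 g/mol × 0.581 L ÷ 1000 = 1.26 g
urea: 70.1 mmol/L × 60.06 g/mol × 0.581 L ÷ 1000 = 2.45 g
sodium acetate: 9.59 g/L × 0.581 L = 5.57 g
sodium bicarbonate: 21.9 mmol/L × 84.01 g/mol × 0.581 L ÷ 1000 = 1.07 g
ammonium chloride: 88.6 mmol/L × 53.49 g/mol × 0.581 L ÷ 1000 = 2.75 g
L-methionine: 0.159 g/L × 0.581 L = 0.092379 g = 92.38 mg

sodium chloride 1.26 g; urea 2.45 g; sodium acetate 5.57 g; sodium bicarbonate 1.07 g; ammonium chloride 2.75 g; L-methionine 92.38 mg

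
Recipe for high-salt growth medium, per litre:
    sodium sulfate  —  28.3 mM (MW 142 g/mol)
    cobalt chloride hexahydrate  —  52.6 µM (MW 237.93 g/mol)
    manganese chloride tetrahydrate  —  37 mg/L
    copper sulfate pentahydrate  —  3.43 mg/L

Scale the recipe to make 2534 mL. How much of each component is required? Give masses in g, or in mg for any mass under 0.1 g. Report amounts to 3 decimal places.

sodium sulfate 10.183 g; cobalt chloride hexahydrate 31.713 mg; manganese chloride tetrahydrate 93.758 mg; copper sulfate pentahydrate 8.692 mg

Target volume = 2534 mL = 2.534 L.
sodium sulfate: 28.3 mmol/L × 142 g/mol × 2.534 L ÷ 1000 = 10.183 g
cobalt chloride hexahydrate: 52.6 µmol/L × 237.93 g/mol × 2.534 L ÷ 1000 = 31.713 mg
manganese chloride tetrahydrate: 37 mg/L × 2.534 L = 93.758 mg
copper sulfate pentahydrate: 3.43 mg/L × 2.534 L = 8.692 mg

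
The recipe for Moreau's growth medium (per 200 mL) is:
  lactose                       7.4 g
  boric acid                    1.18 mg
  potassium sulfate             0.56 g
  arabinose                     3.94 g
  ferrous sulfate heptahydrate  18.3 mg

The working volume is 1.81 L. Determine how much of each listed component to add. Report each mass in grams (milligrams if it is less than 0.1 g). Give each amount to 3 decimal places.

Scale factor = 1810 mL / 200 mL = 9.05.
lactose: 7.4 g × (1810 mL / 200 mL) = 66.970 g
boric acid: 1.18 mg × (1810 mL / 200 mL) = 10.679 mg
potassium sulfate: 0.56 g × (1810 mL / 200 mL) = 5.068 g
arabinose: 3.94 g × (1810 mL / 200 mL) = 35.657 g
ferrous sulfate heptahydrate: 18.3 mg × (1810 mL / 200 mL) = 165.615 mg = 0.166 g

lactose 66.970 g; boric acid 10.679 mg; potassium sulfate 5.068 g; arabinose 35.657 g; ferrous sulfate heptahydrate 0.166 g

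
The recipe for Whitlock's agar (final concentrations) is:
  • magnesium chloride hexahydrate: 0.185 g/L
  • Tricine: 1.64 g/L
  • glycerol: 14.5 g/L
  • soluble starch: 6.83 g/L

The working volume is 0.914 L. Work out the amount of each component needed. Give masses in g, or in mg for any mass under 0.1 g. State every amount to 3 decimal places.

Working volume: 0.914 L.
magnesium chloride hexahydrate: 0.185 g/L × 0.914 L = 0.169 g
Tricine: 1.64 g/L × 0.914 L = 1.499 g
glycerol: 14.5 g/L × 0.914 L = 13.253 g
soluble starch: 6.83 g/L × 0.914 L = 6.243 g

magnesium chloride hexahydrate 0.169 g; Tricine 1.499 g; glycerol 13.253 g; soluble starch 6.243 g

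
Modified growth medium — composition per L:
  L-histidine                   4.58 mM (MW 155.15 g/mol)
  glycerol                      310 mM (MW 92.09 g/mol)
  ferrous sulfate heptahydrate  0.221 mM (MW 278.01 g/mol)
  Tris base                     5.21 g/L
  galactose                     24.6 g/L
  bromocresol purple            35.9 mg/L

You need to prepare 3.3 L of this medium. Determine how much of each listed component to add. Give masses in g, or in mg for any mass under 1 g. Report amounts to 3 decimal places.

L-histidine 2.345 g; glycerol 94.208 g; ferrous sulfate heptahydrate 202.753 mg; Tris base 17.193 g; galactose 81.180 g; bromocresol purple 118.470 mg

Working volume: 3.3 L.
L-histidine: 4.58 mmol/L × 155.15 g/mol × 3.3 L ÷ 1000 = 2.345 g
glycerol: 310 mmol/L × 92.09 g/mol × 3.3 L ÷ 1000 = 94.208 g
ferrous sulfate heptahydrate: 0.221 mmol/L × 278.01 mg/mmol × 3.3 L = 202.753 mg
Tris base: 5.21 g/L × 3.3 L = 17.193 g
galactose: 24.6 g/L × 3.3 L = 81.180 g
bromocresol purple: 35.9 mg/L × 3.3 L = 118.470 mg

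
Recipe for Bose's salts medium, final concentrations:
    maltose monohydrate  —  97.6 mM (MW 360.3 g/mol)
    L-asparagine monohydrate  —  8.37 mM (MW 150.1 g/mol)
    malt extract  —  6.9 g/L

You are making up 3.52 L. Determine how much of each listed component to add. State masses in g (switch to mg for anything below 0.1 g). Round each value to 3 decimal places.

Scale factor relative to 1 L: 3.52.
maltose monohydrate: 97.6 mmol/L × 360.3 g/mol × 3.52 L ÷ 1000 = 123.782 g
L-asparagine monohydrate: 8.37 mmol/L × 150.1 g/mol × 3.52 L ÷ 1000 = 4.422 g
malt extract: 6.9 g/L × 3.52 L = 24.288 g

maltose monohydrate 123.782 g; L-asparagine monohydrate 4.422 g; malt extract 24.288 g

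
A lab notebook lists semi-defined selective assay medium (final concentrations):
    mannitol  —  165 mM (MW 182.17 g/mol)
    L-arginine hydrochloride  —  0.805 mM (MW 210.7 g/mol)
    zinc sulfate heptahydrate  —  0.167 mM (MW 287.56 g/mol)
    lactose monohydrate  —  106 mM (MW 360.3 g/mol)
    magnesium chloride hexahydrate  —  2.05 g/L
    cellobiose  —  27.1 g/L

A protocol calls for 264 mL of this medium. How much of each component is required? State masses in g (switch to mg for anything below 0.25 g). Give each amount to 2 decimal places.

mannitol 7.94 g; L-arginine hydrochloride 44.78 mg; zinc sulfate heptahydrate 12.68 mg; lactose monohydrate 10.08 g; magnesium chloride hexahydrate 0.54 g; cellobiose 7.15 g

Scale factor relative to 1 L: 0.264.
mannitol: 165 mmol/L × 182.17 g/mol × 0.264 L ÷ 1000 = 7.94 g
L-arginine hydrochloride: 0.805 mmol/L × 210.7 mg/mmol × 0.264 L = 44.78 mg
zinc sulfate heptahydrate: 0.167 mmol/L × 287.56 mg/mmol × 0.264 L = 12.68 mg
lactose monohydrate: 106 mmol/L × 360.3 g/mol × 0.264 L ÷ 1000 = 10.08 g
magnesium chloride hexahydrate: 2.05 g/L × 0.264 L = 0.54 g
cellobiose: 27.1 g/L × 0.264 L = 7.15 g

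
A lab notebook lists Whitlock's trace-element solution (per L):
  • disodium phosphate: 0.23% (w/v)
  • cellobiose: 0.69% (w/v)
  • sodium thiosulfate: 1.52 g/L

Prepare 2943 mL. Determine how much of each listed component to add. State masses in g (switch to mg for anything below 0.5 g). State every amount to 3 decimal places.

Working volume: 2943 mL = 2.943 L.
disodium phosphate: 0.23% w/v = 2.3 g/L → 2.3 × 2.943 L = 6.769 g
cellobiose: 0.69% w/v = 6.9 g/L → 6.9 × 2.943 L = 20.307 g
sodium thiosulfate: 1.52 g/L × 2.943 L = 4.473 g

disodium phosphate 6.769 g; cellobiose 20.307 g; sodium thiosulfate 4.473 g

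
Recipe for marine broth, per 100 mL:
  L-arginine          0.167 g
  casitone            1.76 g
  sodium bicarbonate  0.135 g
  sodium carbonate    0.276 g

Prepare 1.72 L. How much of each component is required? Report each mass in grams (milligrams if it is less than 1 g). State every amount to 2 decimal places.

Ratio of target to recipe volume: 1720 / 100 = 17.2.
L-arginine: 0.167 g × (1720 mL / 100 mL) = 2.87 g
casitone: 1.76 g × (1720 mL / 100 mL) = 30.27 g
sodium bicarbonate: 0.135 g × (1720 mL / 100 mL) = 2.32 g
sodium carbonate: 0.276 g × (1720 mL / 100 mL) = 4.75 g

L-arginine 2.87 g; casitone 30.27 g; sodium bicarbonate 2.32 g; sodium carbonate 4.75 g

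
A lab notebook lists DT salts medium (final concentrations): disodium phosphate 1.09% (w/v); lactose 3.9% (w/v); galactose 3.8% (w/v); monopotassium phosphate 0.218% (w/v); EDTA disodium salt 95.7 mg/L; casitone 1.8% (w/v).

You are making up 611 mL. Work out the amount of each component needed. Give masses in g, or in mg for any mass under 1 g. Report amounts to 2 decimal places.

Working volume: 611 mL = 0.611 L.
disodium phosphate: 1.09% w/v = 10.9 g/L → 10.9 × 0.611 L = 6.66 g
lactose: 3.9% w/v = 39 g/L → 39 × 0.611 L = 23.83 g
galactose: 3.8 g per 100 mL × 611 mL ÷ 100 = 23.22 g
monopotassium phosphate: 0.218% w/v = 2.18 g/L → 2.18 × 0.611 L = 1.33 g
EDTA disodium salt: 95.7 mg/L × 0.611 L = 58.47 mg
casitone: 1.8% w/v = 18 g/L → 18 × 0.611 L = 11.00 g

disodium phosphate 6.66 g; lactose 23.83 g; galactose 23.22 g; monopotassium phosphate 1.33 g; EDTA disodium salt 58.47 mg; casitone 11.00 g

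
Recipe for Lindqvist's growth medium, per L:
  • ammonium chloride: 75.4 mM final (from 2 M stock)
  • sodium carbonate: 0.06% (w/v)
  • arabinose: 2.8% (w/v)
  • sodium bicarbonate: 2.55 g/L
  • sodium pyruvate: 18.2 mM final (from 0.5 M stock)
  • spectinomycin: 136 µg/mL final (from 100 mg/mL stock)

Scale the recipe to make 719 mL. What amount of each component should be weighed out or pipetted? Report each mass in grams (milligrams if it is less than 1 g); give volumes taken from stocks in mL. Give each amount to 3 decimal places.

ammonium chloride 27.106 mL; sodium carbonate 431.400 mg; arabinose 20.132 g; sodium bicarbonate 1.833 g; sodium pyruvate 26.172 mL; spectinomycin 0.978 mL

Working volume: 719 mL = 0.719 L.
ammonium chloride: V = C2·V2/C1 = 75.4 mM × 719 mL ÷ 2000 mM = 27.106 mL
sodium carbonate: 0.06 g per 100 mL × 719 mL ÷ 100 = 0.4314 g = 431.400 mg
arabinose: 2.8% w/v = 28 g/L → 28 × 0.719 L = 20.132 g
sodium bicarbonate: 2.55 g/L × 0.719 L = 1.833 g
sodium pyruvate: V = C2·V2/C1 = 18.2 mM × 719 mL ÷ 500 mM = 26.172 mL
spectinomycin: C1V1 = C2V2 → 136 µg/mL × 719 mL ÷ 100000 µg/mL = 0.978 mL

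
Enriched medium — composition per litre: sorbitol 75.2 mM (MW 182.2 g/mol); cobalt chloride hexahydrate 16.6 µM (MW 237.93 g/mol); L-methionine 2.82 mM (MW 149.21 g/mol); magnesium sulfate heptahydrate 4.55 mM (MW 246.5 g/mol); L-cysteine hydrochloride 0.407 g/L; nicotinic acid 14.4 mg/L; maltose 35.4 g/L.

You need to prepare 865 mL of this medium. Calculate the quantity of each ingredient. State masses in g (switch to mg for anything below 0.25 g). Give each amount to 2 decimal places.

Working volume: 865 mL = 0.865 L.
sorbitol: 75.2 mmol/L × 182.2 g/mol × 0.865 L ÷ 1000 = 11.85 g
cobalt chloride hexahydrate: 16.6 µmol/L × 237.93 g/mol × 0.865 L ÷ 1000 = 3.42 mg
L-methionine: 2.82 mmol/L × 149.21 g/mol × 0.865 L ÷ 1000 = 0.36 g
magnesium sulfate heptahydrate: 4.55 mmol/L × 246.5 g/mol × 0.865 L ÷ 1000 = 0.97 g
L-cysteine hydrochloride: 0.407 g/L × 0.865 L = 0.35 g
nicotinic acid: 14.4 mg/L × 0.865 L = 12.46 mg
maltose: 35.4 g/L × 0.865 L = 30.62 g

sorbitol 11.85 g; cobalt chloride hexahydrate 3.42 mg; L-methionine 0.36 g; magnesium sulfate heptahydrate 0.97 g; L-cysteine hydrochloride 0.35 g; nicotinic acid 12.46 mg; maltose 30.62 g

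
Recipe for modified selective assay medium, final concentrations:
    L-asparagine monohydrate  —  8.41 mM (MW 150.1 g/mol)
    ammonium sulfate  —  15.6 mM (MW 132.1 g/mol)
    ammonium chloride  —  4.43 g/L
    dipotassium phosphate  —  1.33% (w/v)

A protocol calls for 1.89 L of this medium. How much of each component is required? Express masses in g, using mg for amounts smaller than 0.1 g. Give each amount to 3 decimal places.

L-asparagine monohydrate 2.386 g; ammonium sulfate 3.895 g; ammonium chloride 8.373 g; dipotassium phosphate 25.137 g

Working volume: 1.89 L.
L-asparagine monohydrate: 8.41 mmol/L × 150.1 g/mol × 1.89 L ÷ 1000 = 2.386 g
ammonium sulfate: 15.6 mmol/L × 132.1 g/mol × 1.89 L ÷ 1000 = 3.895 g
ammonium chloride: 4.43 g/L × 1.89 L = 8.373 g
dipotassium phosphate: 1.33% w/v = 13.3 g/L → 13.3 × 1.89 L = 25.137 g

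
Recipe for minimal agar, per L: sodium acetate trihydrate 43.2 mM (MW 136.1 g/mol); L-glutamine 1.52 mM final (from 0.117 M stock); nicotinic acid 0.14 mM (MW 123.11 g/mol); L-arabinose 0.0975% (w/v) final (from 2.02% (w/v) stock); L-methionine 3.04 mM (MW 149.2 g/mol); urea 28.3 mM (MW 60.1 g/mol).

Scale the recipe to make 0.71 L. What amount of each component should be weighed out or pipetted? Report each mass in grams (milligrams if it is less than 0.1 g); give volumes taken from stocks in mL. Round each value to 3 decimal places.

sodium acetate trihydrate 4.174 g; L-glutamine 9.224 mL; nicotinic acid 12.237 mg; L-arabinose 34.270 mL; L-methionine 0.322 g; urea 1.208 g

Scale factor relative to 1 L: 0.71.
sodium acetate trihydrate: 43.2 mmol/L × 136.1 g/mol × 0.71 L ÷ 1000 = 4.174 g
L-glutamine: C1V1 = C2V2 → 1.52 mM × 710 mL ÷ 117 mM = 9.224 mL
nicotinic acid: 0.14 mmol/L × 123.11 mg/mmol × 0.71 L = 12.237 mg
L-arabinose: C1V1 = C2V2 → 0.0975% ÷ 2.02% × 710 mL = 34.270 mL
L-methionine: 3.04 mmol/L × 149.2 g/mol × 0.71 L ÷ 1000 = 0.322 g
urea: 28.3 mmol/L × 60.1 g/mol × 0.71 L ÷ 1000 = 1.208 g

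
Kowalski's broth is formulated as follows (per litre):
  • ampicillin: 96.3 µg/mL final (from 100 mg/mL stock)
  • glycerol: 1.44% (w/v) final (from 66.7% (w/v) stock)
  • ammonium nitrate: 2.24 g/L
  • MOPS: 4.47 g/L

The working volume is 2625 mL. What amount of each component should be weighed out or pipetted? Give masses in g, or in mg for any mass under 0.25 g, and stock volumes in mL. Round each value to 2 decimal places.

ampicillin 2.53 mL; glycerol 56.67 mL; ammonium nitrate 5.88 g; MOPS 11.73 g

Working volume: 2625 mL = 2.625 L.
ampicillin: dilute stock: 96.3 µg/mL × 2625 mL ÷ 100000 µg/mL = 2.53 mL
glycerol: V = C2·V2/C1 = 1.44% ÷ 66.7% × 2625 mL = 56.67 mL
ammonium nitrate: 2.24 g/L × 2.625 L = 5.88 g
MOPS: 4.47 g/L × 2.625 L = 11.73 g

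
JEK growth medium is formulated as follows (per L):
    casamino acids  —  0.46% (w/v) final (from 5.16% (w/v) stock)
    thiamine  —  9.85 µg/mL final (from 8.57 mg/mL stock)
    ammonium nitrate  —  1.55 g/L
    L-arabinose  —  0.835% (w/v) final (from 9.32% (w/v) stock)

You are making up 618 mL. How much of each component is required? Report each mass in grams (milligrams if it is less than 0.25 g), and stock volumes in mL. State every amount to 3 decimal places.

casamino acids 55.093 mL; thiamine 0.710 mL; ammonium nitrate 0.958 g; L-arabinose 55.368 mL

Working volume: 618 mL = 0.618 L.
casamino acids: C1V1 = C2V2 → 0.46% ÷ 5.16% × 618 mL = 55.093 mL
thiamine: dilute stock: 9.85 µg/mL × 618 mL ÷ 8570 µg/mL = 0.710 mL
ammonium nitrate: 1.55 g/L × 0.618 L = 0.958 g
L-arabinose: V = C2·V2/C1 = 0.835% ÷ 9.32% × 618 mL = 55.368 mL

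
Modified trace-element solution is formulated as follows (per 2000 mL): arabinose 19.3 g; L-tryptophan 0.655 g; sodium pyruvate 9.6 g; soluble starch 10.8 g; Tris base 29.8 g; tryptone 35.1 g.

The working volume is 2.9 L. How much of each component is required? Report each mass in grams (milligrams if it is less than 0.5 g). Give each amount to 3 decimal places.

arabinose 27.985 g; L-tryptophan 0.950 g; sodium pyruvate 13.920 g; soluble starch 15.660 g; Tris base 43.210 g; tryptone 50.895 g

Ratio of target to recipe volume: 2900 / 2000 = 1.45.
arabinose: 19.3 g × (2900 mL / 2000 mL) = 27.985 g
L-tryptophan: 0.655 g × (2900 mL / 2000 mL) = 0.950 g
sodium pyruvate: 9.6 g × (2900 mL / 2000 mL) = 13.920 g
soluble starch: 10.8 g × (2900 mL / 2000 mL) = 15.660 g
Tris base: 29.8 g × (2900 mL / 2000 mL) = 43.210 g
tryptone: 35.1 g × (2900 mL / 2000 mL) = 50.895 g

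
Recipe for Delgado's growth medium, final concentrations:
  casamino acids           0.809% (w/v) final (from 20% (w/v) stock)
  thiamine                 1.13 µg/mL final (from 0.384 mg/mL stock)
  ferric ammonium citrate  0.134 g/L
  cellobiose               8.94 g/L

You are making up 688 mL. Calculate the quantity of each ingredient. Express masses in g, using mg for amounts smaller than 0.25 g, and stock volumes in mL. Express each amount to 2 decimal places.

Target volume = 688 mL = 0.688 L.
casamino acids: dilute stock: 0.809% ÷ 20% × 688 mL = 27.83 mL
thiamine: dilute stock: 1.13 µg/mL × 688 mL ÷ 384 µg/mL = 2.02 mL
ferric ammonium citrate: 0.134 g/L × 0.688 L = 0.092192 g = 92.19 mg
cellobiose: 8.94 g/L × 0.688 L = 6.15 g

casamino acids 27.83 mL; thiamine 2.02 mL; ferric ammonium citrate 92.19 mg; cellobiose 6.15 g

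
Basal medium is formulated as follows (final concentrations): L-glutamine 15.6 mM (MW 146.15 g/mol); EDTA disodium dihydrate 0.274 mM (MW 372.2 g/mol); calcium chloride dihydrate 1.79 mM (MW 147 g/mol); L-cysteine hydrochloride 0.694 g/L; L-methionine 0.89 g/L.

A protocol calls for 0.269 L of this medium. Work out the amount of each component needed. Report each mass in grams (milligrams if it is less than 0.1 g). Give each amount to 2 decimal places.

L-glutamine 0.61 g; EDTA disodium dihydrate 27.43 mg; calcium chloride dihydrate 70.78 mg; L-cysteine hydrochloride 0.19 g; L-methionine 0.24 g

Working volume: 0.269 L.
L-glutamine: 15.6 mmol/L × 146.15 g/mol × 0.269 L ÷ 1000 = 0.61 g
EDTA disodium dihydrate: 0.274 mmol/L × 372.2 mg/mmol × 0.269 L = 27.43 mg
calcium chloride dihydrate: 1.79 mmol/L × 147 mg/mmol × 0.269 L = 70.78 mg
L-cysteine hydrochloride: 0.694 g/L × 0.269 L = 0.19 g
L-methionine: 0.89 g/L × 0.269 L = 0.24 g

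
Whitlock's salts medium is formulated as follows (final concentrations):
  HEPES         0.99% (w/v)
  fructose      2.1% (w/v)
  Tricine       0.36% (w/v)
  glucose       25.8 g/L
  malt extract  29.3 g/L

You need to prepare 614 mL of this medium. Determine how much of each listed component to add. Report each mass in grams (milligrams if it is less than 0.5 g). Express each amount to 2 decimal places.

HEPES 6.08 g; fructose 12.89 g; Tricine 2.21 g; glucose 15.84 g; malt extract 17.99 g

Target volume = 614 mL = 0.614 L.
HEPES: 0.99 g per 100 mL × 614 mL ÷ 100 = 6.08 g
fructose: 2.1% w/v = 21 g/L → 21 × 0.614 L = 12.89 g
Tricine: 0.36 g per 100 mL × 614 mL ÷ 100 = 2.21 g
glucose: 25.8 g/L × 0.614 L = 15.84 g
malt extract: 29.3 g/L × 0.614 L = 17.99 g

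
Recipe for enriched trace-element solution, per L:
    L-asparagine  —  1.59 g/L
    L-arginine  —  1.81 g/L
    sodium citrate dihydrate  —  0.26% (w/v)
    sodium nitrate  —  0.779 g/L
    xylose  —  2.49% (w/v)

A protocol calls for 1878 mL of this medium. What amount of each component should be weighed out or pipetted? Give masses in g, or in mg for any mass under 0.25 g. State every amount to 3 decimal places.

L-asparagine 2.986 g; L-arginine 3.399 g; sodium citrate dihydrate 4.883 g; sodium nitrate 1.463 g; xylose 46.762 g

Working volume: 1878 mL = 1.878 L.
L-asparagine: 1.59 g/L × 1.878 L = 2.986 g
L-arginine: 1.81 g/L × 1.878 L = 3.399 g
sodium citrate dihydrate: 0.26 g per 100 mL × 1878 mL ÷ 100 = 4.883 g
sodium nitrate: 0.779 g/L × 1.878 L = 1.463 g
xylose: 2.49 g per 100 mL × 1878 mL ÷ 100 = 46.762 g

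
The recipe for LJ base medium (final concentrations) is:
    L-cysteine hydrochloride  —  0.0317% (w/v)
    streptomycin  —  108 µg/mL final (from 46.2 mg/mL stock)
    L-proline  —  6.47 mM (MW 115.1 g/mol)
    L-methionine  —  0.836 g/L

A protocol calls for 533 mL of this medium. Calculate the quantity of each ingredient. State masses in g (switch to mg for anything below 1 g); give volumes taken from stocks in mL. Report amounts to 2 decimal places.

L-cysteine hydrochloride 168.96 mg; streptomycin 1.25 mL; L-proline 396.92 mg; L-methionine 445.59 mg

Target volume = 533 mL = 0.533 L.
L-cysteine hydrochloride: 0.0317% w/v = 0.317 g/L → 0.317 × 0.533 L = 0.168961 g = 168.96 mg
streptomycin: V = C2·V2/C1 = 108 µg/mL × 533 mL ÷ 46200 µg/mL = 1.25 mL
L-proline: 6.47 mmol/L × 115.1 mg/mmol × 0.533 L = 396.92 mg
L-methionine: 0.836 g/L × 0.533 L = 0.445588 g = 445.59 mg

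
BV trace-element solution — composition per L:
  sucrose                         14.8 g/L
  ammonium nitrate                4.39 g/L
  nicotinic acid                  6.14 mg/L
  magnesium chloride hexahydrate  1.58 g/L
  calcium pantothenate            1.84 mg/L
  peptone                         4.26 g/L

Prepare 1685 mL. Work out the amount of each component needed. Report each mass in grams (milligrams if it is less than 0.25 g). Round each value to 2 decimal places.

sucrose 24.94 g; ammonium nitrate 7.40 g; nicotinic acid 10.35 mg; magnesium chloride hexahydrate 2.66 g; calcium pantothenate 3.10 mg; peptone 7.18 g

Scale factor relative to 1 L: 1.685.
sucrose: 14.8 g/L × 1.685 L = 24.94 g
ammonium nitrate: 4.39 g/L × 1.685 L = 7.40 g
nicotinic acid: 6.14 mg/L × 1.685 L = 10.35 mg
magnesium chloride hexahydrate: 1.58 g/L × 1.685 L = 2.66 g
calcium pantothenate: 1.84 mg/L × 1.685 L = 3.10 mg
peptone: 4.26 g/L × 1.685 L = 7.18 g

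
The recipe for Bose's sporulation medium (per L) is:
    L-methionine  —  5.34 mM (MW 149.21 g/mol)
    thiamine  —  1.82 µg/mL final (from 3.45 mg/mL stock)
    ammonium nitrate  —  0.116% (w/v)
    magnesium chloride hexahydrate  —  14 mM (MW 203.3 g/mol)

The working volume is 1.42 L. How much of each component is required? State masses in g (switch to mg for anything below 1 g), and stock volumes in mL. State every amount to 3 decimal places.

Working volume: 1.42 L.
L-methionine: 5.34 mmol/L × 149.21 g/mol × 1.42 L ÷ 1000 = 1.131 g
thiamine: V = C2·V2/C1 = 1.82 µg/mL × 1420 mL ÷ 3450 µg/mL = 0.749 mL
ammonium nitrate: 0.116% w/v = 1.16 g/L → 1.16 × 1.42 L = 1.647 g
magnesium chloride hexahydrate: 14 mmol/L × 203.3 g/mol × 1.42 L ÷ 1000 = 4.042 g

L-methionine 1.131 g; thiamine 0.749 mL; ammonium nitrate 1.647 g; magnesium chloride hexahydrate 4.042 g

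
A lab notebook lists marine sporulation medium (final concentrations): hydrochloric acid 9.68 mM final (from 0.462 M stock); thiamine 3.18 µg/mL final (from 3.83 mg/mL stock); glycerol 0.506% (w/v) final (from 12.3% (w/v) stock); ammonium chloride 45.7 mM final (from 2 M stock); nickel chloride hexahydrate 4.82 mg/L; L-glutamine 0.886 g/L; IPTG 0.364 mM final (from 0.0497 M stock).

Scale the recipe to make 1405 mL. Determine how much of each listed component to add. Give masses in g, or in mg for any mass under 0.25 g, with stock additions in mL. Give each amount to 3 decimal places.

Working volume: 1405 mL = 1.405 L.
hydrochloric acid: V = C2·V2/C1 = 9.68 mM × 1405 mL ÷ 462 mM = 29.438 mL
thiamine: dilute stock: 3.18 µg/mL × 1405 mL ÷ 3830 µg/mL = 1.167 mL
glycerol: V = C2·V2/C1 = 0.506% ÷ 12.3% × 1405 mL = 57.799 mL
ammonium chloride: V = C2·V2/C1 = 45.7 mM × 1405 mL ÷ 2000 mM = 32.104 mL
nickel chloride hexahydrate: 4.82 mg/L × 1.405 L = 6.772 mg
L-glutamine: 0.886 g/L × 1.405 L = 1.245 g
IPTG: dilute stock: 0.364 mM × 1405 mL ÷ 49.7 mM = 10.290 mL

hydrochloric acid 29.438 mL; thiamine 1.167 mL; glycerol 57.799 mL; ammonium chloride 32.104 mL; nickel chloride hexahydrate 6.772 mg; L-glutamine 1.245 g; IPTG 10.290 mL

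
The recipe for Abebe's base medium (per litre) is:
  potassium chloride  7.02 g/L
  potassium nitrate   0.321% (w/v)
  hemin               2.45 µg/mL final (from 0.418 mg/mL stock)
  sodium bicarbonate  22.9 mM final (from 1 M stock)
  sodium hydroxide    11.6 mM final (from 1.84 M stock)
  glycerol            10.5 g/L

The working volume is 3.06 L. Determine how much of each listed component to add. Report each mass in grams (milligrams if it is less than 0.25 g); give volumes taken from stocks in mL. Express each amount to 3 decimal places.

potassium chloride 21.481 g; potassium nitrate 9.823 g; hemin 17.935 mL; sodium bicarbonate 70.074 mL; sodium hydroxide 19.291 mL; glycerol 32.130 g

Scale factor relative to 1 L: 3.06.
potassium chloride: 7.02 g/L × 3.06 L = 21.481 g
potassium nitrate: 0.321% w/v = 3.21 g/L → 3.21 × 3.06 L = 9.823 g
hemin: dilute stock: 2.45 µg/mL × 3060 mL ÷ 418 µg/mL = 17.935 mL
sodium bicarbonate: V = C2·V2/C1 = 22.9 mM × 3060 mL ÷ 1000 mM = 70.074 mL
sodium hydroxide: V = C2·V2/C1 = 11.6 mM × 3060 mL ÷ 1840 mM = 19.291 mL
glycerol: 10.5 g/L × 3.06 L = 32.130 g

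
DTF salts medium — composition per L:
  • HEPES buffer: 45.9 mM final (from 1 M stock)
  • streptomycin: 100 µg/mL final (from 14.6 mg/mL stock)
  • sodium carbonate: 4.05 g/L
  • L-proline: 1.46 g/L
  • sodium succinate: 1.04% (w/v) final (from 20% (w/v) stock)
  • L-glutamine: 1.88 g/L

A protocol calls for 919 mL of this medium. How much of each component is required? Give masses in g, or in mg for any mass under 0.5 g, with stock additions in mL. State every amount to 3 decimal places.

Target volume = 919 mL = 0.919 L.
HEPES buffer: dilute stock: 45.9 mM × 919 mL ÷ 1000 mM = 42.182 mL
streptomycin: dilute stock: 100 µg/mL × 919 mL ÷ 14600 µg/mL = 6.295 mL
sodium carbonate: 4.05 g/L × 0.919 L = 3.722 g
L-proline: 1.46 g/L × 0.919 L = 1.342 g
sodium succinate: V = C2·V2/C1 = 1.04% ÷ 20% × 919 mL = 47.788 mL
L-glutamine: 1.88 g/L × 0.919 L = 1.728 g

HEPES buffer 42.182 mL; streptomycin 6.295 mL; sodium carbonate 3.722 g; L-proline 1.342 g; sodium succinate 47.788 mL; L-glutamine 1.728 g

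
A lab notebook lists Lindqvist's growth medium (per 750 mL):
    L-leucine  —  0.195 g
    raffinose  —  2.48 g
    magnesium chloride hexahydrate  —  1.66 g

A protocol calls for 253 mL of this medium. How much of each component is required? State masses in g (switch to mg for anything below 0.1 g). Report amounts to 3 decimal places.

L-leucine 65.780 mg; raffinose 0.837 g; magnesium chloride hexahydrate 0.560 g

Ratio of target to recipe volume: 253 / 750 = 0.337333.
L-leucine: 0.195 g × (253 mL / 750 mL) = 0.06578 g = 65.780 mg
raffinose: 2.48 g × (253 mL / 750 mL) = 0.837 g
magnesium chloride hexahydrate: 1.66 g × (253 mL / 750 mL) = 0.560 g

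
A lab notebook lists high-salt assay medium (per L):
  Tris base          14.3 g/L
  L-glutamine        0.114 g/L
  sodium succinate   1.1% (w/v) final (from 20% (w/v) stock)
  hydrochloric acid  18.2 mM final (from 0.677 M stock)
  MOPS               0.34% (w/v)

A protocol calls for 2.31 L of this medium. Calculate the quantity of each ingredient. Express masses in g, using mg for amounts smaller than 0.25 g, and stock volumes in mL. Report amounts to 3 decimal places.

Scale factor relative to 1 L: 2.31.
Tris base: 14.3 g/L × 2.31 L = 33.033 g
L-glutamine: 0.114 g/L × 2.31 L = 0.263 g
sodium succinate: dilute stock: 1.1% ÷ 20% × 2310 mL = 127.050 mL
hydrochloric acid: V = C2·V2/C1 = 18.2 mM × 2310 mL ÷ 677 mM = 62.100 mL
MOPS: 0.34% w/v = 3.4 g/L → 3.4 × 2.31 L = 7.854 g

Tris base 33.033 g; L-glutamine 0.263 g; sodium succinate 127.050 mL; hydrochloric acid 62.100 mL; MOPS 7.854 g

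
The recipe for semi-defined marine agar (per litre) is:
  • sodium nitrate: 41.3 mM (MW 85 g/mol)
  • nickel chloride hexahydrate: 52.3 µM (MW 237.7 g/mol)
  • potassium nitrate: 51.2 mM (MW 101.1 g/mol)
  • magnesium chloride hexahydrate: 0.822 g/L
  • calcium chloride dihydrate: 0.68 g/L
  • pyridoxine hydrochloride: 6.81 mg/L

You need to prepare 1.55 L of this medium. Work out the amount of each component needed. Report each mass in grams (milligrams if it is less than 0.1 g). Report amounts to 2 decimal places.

Scale factor relative to 1 L: 1.55.
sodium nitrate: 41.3 mmol/L × 85 g/mol × 1.55 L ÷ 1000 = 5.44 g
nickel chloride hexahydrate: 52.3 µmol/L × 237.7 g/mol × 1.55 L ÷ 1000 = 19.27 mg
potassium nitrate: 51.2 mmol/L × 101.1 g/mol × 1.55 L ÷ 1000 = 8.02 g
magnesium chloride hexahydrate: 0.822 g/L × 1.55 L = 1.27 g
calcium chloride dihydrate: 0.68 g/L × 1.55 L = 1.05 g
pyridoxine hydrochloride: 6.81 mg/L × 1.55 L = 10.56 mg

sodium nitrate 5.44 g; nickel chloride hexahydrate 19.27 mg; potassium nitrate 8.02 g; magnesium chloride hexahydrate 1.27 g; calcium chloride dihydrate 1.05 g; pyridoxine hydrochloride 10.56 mg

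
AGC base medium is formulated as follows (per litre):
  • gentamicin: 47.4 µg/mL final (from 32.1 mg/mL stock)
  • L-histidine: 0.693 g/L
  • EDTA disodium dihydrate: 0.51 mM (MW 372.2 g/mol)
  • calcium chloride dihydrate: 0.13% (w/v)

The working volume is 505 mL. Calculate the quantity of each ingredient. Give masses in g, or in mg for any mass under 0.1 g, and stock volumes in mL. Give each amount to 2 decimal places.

gentamicin 0.75 mL; L-histidine 0.35 g; EDTA disodium dihydrate 95.86 mg; calcium chloride dihydrate 0.66 g

Scale factor relative to 1 L: 0.505.
gentamicin: C1V1 = C2V2 → 47.4 µg/mL × 505 mL ÷ 32100 µg/mL = 0.75 mL
L-histidine: 0.693 g/L × 0.505 L = 0.35 g
EDTA disodium dihydrate: 0.51 mmol/L × 372.2 mg/mmol × 0.505 L = 95.86 mg
calcium chloride dihydrate: 0.13 g per 100 mL × 505 mL ÷ 100 = 0.66 g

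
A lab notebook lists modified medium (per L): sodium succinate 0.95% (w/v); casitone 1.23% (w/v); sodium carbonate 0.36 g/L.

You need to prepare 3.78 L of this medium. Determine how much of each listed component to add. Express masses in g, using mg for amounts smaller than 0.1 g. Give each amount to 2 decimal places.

sodium succinate 35.91 g; casitone 46.49 g; sodium carbonate 1.36 g

Scale factor relative to 1 L: 3.78.
sodium succinate: 0.95 g per 100 mL × 3780 mL ÷ 100 = 35.91 g
casitone: 1.23% w/v = 12.3 g/L → 12.3 × 3.78 L = 46.49 g
sodium carbonate: 0.36 g/L × 3.78 L = 1.36 g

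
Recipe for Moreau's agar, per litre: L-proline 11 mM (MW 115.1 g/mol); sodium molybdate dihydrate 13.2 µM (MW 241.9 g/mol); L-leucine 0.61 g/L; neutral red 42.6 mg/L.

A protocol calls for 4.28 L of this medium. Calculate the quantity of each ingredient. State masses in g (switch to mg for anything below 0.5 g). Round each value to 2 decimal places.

L-proline 5.42 g; sodium molybdate dihydrate 13.67 mg; L-leucine 2.61 g; neutral red 182.33 mg

Working volume: 4.28 L.
L-proline: 11 mmol/L × 115.1 g/mol × 4.28 L ÷ 1000 = 5.42 g
sodium molybdate dihydrate: 13.2 µmol/L × 241.9 g/mol × 4.28 L ÷ 1000 = 13.67 mg
L-leucine: 0.61 g/L × 4.28 L = 2.61 g
neutral red: 42.6 mg/L × 4.28 L = 182.33 mg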